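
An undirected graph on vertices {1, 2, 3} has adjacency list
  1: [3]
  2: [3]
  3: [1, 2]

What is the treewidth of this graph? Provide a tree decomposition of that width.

The largest bag has 2 vertices, giving width 1; this decomposition certifies tw(G) ≤ 1. Any graph with an edge has treewidth ≥ 1, and G has the edge 3–2. Hence tw(G) = 1 exactly.

Treewidth 1.
Bags: B1 = {2, 3}  B2 = {1, 3}
Tree: B1–B2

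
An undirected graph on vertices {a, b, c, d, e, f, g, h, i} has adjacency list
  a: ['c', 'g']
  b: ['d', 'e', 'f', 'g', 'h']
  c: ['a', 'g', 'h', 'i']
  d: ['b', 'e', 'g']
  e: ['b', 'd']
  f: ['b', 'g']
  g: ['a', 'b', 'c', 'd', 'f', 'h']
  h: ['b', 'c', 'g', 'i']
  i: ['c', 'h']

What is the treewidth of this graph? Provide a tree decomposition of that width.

The largest bag has 3 vertices, giving width 2; this decomposition certifies tw(G) ≤ 2. For the lower bound, the 3 vertices {c, g, h} are pairwise adjacent, and any tree decomposition puts a clique entirely inside one bag — forcing width ≥ 2. Combining the bounds, tw(G) = 2.

Treewidth 2.
One such decomposition:
Bags: B1 = {b, g, h}  B2 = {b, d, g}  B3 = {c, g, h}  B4 = {b, d, e}  B5 = {c, h, i}  B6 = {a, c, g}  B7 = {b, f, g}
Tree: B1–B2, B1–B3, B2–B4, B3–B5, B3–B6, B1–B7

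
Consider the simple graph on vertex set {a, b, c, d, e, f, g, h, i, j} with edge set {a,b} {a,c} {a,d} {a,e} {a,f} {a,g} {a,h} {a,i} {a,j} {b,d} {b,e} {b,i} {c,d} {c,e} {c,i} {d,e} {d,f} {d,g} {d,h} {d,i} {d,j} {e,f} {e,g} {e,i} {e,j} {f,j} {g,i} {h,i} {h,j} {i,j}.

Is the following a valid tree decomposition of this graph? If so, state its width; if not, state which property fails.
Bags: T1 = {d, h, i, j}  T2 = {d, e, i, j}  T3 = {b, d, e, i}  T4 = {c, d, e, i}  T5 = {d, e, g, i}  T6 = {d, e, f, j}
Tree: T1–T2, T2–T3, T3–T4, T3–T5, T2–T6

A tree decomposition must satisfy three properties: every vertex lies in some bag; for every edge, both endpoints lie together in some bag; and for every vertex, the bags containing it form a connected subtree. Here vertex a appears in no bag, so the decomposition is invalid.

No — vertex a appears in no bag.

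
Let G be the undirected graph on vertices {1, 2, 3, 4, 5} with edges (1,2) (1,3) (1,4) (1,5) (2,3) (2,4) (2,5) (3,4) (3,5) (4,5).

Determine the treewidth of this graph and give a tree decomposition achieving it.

With just one bag of size 5, the width is 5 − 1 = 4, so tw(G) ≤ 4. On the other hand G contains the 5-clique {1, 2, 3, 4, 5}. A clique must lie in a single bag of any decomposition, so no decomposition can have width below 4. Hence tw(G) = 4 exactly.

Treewidth 4.
One optimal decomposition is:
Bags: B1 = {1, 2, 3, 4, 5}
Tree: (single bag)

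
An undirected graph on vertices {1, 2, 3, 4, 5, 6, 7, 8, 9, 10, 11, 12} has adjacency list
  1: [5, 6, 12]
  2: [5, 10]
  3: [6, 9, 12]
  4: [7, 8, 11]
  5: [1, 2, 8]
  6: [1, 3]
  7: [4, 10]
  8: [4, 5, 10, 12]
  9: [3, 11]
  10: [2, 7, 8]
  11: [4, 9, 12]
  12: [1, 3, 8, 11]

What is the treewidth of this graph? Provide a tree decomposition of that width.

Treewidth 3.
Bags: B1 = {1, 3, 6, 9}  B2 = {1, 3, 9, 12}  B3 = {1, 9, 11, 12}  B4 = {1, 5, 11, 12}  B5 = {5, 8, 11, 12}  B6 = {4, 5, 8, 11}  B7 = {2, 4, 5, 8}  B8 = {2, 4, 8, 10}  B9 = {2, 4, 7, 10}
Tree: B1–B2, B2–B3, B3–B4, B4–B5, B5–B6, B6–B7, B7–B8, B8–B9

Every bag has size at most 4, so the width is 4 − 1 = 3 and tw(G) ≤ 3. For the lower bound: the 4 vertex sets {3,6,9}, {1}, {12}, {4,5,8,11} are disjoint, each induces a connected subgraph, and every pair is joined by at least one edge of G. Contracting each set to a single vertex therefore yields K_{4} as a minor, and since treewidth is minor-monotone, tw(G) ≥ tw(K_{4}) = 3. The upper and lower bounds meet at 3, so that is the treewidth.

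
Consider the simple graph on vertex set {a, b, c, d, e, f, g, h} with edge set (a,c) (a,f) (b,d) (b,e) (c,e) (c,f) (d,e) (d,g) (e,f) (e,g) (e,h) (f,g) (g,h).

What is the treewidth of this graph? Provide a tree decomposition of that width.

Each bag holds 3 vertices, so the decomposition has width 2, which upper-bounds the treewidth. On the other hand G contains the 3-clique {d, e, g}. A clique must lie in a single bag of any decomposition, so no decomposition can have width below 2. Therefore the treewidth is 2.

Treewidth 2.
One optimal decomposition is:
Bags: B1 = {e, f, g}  B2 = {d, e, g}  B3 = {b, d, e}  B4 = {e, g, h}  B5 = {c, e, f}  B6 = {a, c, f}
Tree: B1–B2, B2–B3, B1–B4, B1–B5, B5–B6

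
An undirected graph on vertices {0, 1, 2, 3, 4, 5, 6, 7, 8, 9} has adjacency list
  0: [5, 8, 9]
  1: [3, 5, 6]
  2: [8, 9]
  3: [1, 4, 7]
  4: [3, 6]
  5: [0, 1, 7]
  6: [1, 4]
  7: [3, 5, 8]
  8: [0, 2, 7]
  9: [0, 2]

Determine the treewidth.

2

A width-2 tree decomposition is:
Bags: B1 = {3, 4, 6}  B2 = {1, 3, 6}  B3 = {1, 3, 7}  B4 = {1, 5, 7}  B5 = {5, 7, 8}  B6 = {0, 5, 8}  B7 = {0, 2, 8}  B8 = {0, 2, 9}
Tree: B1–B2, B2–B3, B3–B4, B4–B5, B5–B6, B6–B7, B7–B8
Each bag holds 3 vertices, so the decomposition has width 2, which upper-bounds the treewidth. The edges 4–6–1–3–4 form a cycle, so G is not a tree and its treewidth is at least 2. The upper and lower bounds meet at 2, so that is the treewidth.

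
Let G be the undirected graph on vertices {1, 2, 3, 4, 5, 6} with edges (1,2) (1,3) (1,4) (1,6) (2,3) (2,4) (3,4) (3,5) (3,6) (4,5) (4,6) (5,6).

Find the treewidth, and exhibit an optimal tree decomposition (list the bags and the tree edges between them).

Treewidth 3.
One optimal decomposition is:
Bags: B1 = {1, 2, 3, 4}  B2 = {1, 3, 4, 6}  B3 = {3, 4, 5, 6}
Tree: B1–B2, B2–B3

The largest bag has 4 vertices, giving width 3; this decomposition certifies tw(G) ≤ 3. For the lower bound, the 4 vertices {1, 2, 3, 4} are pairwise adjacent, and any tree decomposition puts a clique entirely inside one bag — forcing width ≥ 3. Combining the bounds, tw(G) = 3.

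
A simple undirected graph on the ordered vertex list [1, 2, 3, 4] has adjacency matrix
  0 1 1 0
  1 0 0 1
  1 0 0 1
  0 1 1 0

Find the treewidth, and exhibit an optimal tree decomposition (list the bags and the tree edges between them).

Each bag holds 3 vertices, so the decomposition has width 2, which upper-bounds the treewidth. For the lower bound, G contains the cycle 4–3–1–2–4, so G is not a forest; only forests have treewidth ≤ 1, hence tw(G) ≥ 2. The upper and lower bounds meet at 2, so that is the treewidth.

Treewidth 2.
One such decomposition:
Bags: B1 = {1, 3, 4}  B2 = {1, 2, 4}
Tree: B1–B2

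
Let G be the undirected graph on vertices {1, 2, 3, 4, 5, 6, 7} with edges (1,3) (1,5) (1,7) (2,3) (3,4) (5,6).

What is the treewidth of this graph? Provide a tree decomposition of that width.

Treewidth 1.
One such decomposition:
Bags: B1 = {1, 3}  B2 = {1, 5}  B3 = {3, 4}  B4 = {5, 6}  B5 = {2, 3}  B6 = {1, 7}
Tree: B1–B2, B1–B3, B2–B4, B3–B5, B2–B6

Each bag holds 2 vertices, so the decomposition has width 1, which upper-bounds the treewidth. Since G has at least one edge (e.g. 1–3), it is not an edgeless graph, so tw(G) ≥ 1. Therefore the treewidth is 1.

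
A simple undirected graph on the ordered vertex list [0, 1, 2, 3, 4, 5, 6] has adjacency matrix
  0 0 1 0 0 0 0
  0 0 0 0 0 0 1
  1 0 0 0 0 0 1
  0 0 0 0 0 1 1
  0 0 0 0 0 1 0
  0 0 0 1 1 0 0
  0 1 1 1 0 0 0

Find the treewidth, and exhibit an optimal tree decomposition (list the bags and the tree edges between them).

Treewidth 1.
Bags: B1 = {3, 6}  B2 = {2, 6}  B3 = {0, 2}  B4 = {3, 5}  B5 = {4, 5}  B6 = {1, 6}
Tree: B1–B2, B2–B3, B1–B4, B4–B5, B1–B6

Each bag holds 2 vertices, so the decomposition has width 1, which upper-bounds the treewidth. Since G has at least one edge (e.g. 3–6), it is not an edgeless graph, so tw(G) ≥ 1. The upper and lower bounds meet at 1, so that is the treewidth.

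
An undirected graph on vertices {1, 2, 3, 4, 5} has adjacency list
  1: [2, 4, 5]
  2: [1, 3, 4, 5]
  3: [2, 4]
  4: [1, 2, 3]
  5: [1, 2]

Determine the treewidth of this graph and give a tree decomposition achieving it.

Treewidth 2.
One such decomposition:
Bags: B1 = {1, 2, 5}  B2 = {1, 2, 4}  B3 = {2, 3, 4}
Tree: B1–B2, B2–B3

Each bag holds 3 vertices, so the decomposition has width 2, which upper-bounds the treewidth. On the other hand G contains the 3-clique {1, 2, 4}. A clique must lie in a single bag of any decomposition, so no decomposition can have width below 2. Therefore the treewidth is 2.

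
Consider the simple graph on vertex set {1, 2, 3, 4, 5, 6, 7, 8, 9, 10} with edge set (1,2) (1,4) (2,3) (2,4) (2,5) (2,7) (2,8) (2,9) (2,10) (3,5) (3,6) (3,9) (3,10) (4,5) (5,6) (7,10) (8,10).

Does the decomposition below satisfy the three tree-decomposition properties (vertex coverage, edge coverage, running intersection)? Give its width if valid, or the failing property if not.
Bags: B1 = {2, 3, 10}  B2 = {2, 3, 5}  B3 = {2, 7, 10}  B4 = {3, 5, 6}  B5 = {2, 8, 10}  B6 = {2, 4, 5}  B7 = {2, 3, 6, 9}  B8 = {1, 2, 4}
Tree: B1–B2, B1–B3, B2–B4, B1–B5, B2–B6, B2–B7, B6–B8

No — bags containing vertex 6 are not connected in the tree.

A tree decomposition must satisfy three properties: every vertex lies in some bag; for every edge, both endpoints lie together in some bag; and for every vertex, the bags containing it form a connected subtree. Here bags containing vertex 6 are not connected in the tree, so the decomposition is invalid.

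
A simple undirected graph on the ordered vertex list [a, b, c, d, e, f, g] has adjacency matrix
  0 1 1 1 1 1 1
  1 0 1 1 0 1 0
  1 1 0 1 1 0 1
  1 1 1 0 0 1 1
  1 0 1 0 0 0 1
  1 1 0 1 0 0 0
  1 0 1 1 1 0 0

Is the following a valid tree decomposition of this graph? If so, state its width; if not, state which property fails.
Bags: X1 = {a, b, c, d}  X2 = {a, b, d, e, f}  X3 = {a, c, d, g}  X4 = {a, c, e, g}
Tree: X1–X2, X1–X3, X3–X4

No — bags containing vertex e are not connected in the tree.

A tree decomposition must satisfy three properties: every vertex lies in some bag; for every edge, both endpoints lie together in some bag; and for every vertex, the bags containing it form a connected subtree. Here bags containing vertex e are not connected in the tree, so the decomposition is invalid.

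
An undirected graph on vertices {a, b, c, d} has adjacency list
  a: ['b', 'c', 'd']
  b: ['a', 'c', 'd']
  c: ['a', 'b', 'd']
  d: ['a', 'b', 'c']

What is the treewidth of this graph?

A width-3 tree decomposition is:
Bags: B1 = {a, b, c, d}
Tree: (single bag)
With just one bag of size 4, the width is 4 − 1 = 3, so tw(G) ≤ 3. On the other hand G contains the 4-clique {a, b, c, d}. A clique must lie in a single bag of any decomposition, so no decomposition can have width below 3. The upper and lower bounds meet at 3, so that is the treewidth.

3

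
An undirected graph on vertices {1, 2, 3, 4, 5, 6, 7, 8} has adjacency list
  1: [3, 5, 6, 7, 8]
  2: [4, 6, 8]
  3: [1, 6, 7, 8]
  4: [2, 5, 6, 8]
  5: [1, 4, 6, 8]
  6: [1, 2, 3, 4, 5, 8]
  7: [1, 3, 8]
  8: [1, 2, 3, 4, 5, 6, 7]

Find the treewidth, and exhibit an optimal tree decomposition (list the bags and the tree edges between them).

Every bag has size at most 4, so the width is 4 − 1 = 3 and tw(G) ≤ 3. For the lower bound, the 4 vertices {1, 3, 6, 8} are pairwise adjacent, and any tree decomposition puts a clique entirely inside one bag — forcing width ≥ 3. Therefore the treewidth is 3.

Treewidth 3.
One such decomposition:
Bags: B1 = {4, 5, 6, 8}  B2 = {2, 4, 6, 8}  B3 = {1, 5, 6, 8}  B4 = {1, 3, 6, 8}  B5 = {1, 3, 7, 8}
Tree: B1–B2, B1–B3, B3–B4, B4–B5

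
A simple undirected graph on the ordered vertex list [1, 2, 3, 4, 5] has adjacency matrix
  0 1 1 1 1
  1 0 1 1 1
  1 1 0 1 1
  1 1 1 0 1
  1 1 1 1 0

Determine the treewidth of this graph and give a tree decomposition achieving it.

A single bag containing all 5 vertices is trivially a valid decomposition of width 4. Conversely, {1, 2, 3, 4, 5} is a clique of size 5, and the vertices of any clique must share a bag in every tree decomposition; so some bag has ≥ 5 vertices and tw(G) ≥ 4. Hence tw(G) = 4 exactly.

Treewidth 4.
One such decomposition:
Bags: B1 = {1, 2, 3, 4, 5}
Tree: (single bag)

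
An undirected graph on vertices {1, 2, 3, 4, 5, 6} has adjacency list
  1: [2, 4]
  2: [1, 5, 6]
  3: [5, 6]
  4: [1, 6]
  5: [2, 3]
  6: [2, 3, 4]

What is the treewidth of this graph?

2

A width-2 tree decomposition is:
Bags: B1 = {3, 5, 6}  B2 = {2, 5, 6}  B3 = {2, 4, 6}  B4 = {1, 2, 4}
Tree: B1–B2, B2–B3, B3–B4
Every bag has size at most 3, so the width is 3 − 1 = 2 and tw(G) ≤ 2. The edges 3–5–2–6–3 form a cycle, so G is not a tree and its treewidth is at least 2. The upper and lower bounds meet at 2, so that is the treewidth.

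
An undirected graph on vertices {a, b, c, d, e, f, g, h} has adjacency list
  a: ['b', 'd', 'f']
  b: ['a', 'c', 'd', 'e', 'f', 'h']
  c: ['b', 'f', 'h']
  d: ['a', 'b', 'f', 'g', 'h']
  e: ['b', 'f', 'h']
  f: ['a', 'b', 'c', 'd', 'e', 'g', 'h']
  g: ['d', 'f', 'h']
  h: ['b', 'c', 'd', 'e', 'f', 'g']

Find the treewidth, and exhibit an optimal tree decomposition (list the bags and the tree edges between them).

Each bag holds 4 vertices, so the decomposition has width 3, which upper-bounds the treewidth. For the lower bound, the 4 vertices {d, f, g, h} are pairwise adjacent, and any tree decomposition puts a clique entirely inside one bag — forcing width ≥ 3. The upper and lower bounds meet at 3, so that is the treewidth.

Treewidth 3.
One optimal decomposition is:
Bags: B1 = {b, d, f, h}  B2 = {a, b, d, f}  B3 = {b, c, f, h}  B4 = {d, f, g, h}  B5 = {b, e, f, h}
Tree: B1–B2, B1–B3, B1–B4, B3–B5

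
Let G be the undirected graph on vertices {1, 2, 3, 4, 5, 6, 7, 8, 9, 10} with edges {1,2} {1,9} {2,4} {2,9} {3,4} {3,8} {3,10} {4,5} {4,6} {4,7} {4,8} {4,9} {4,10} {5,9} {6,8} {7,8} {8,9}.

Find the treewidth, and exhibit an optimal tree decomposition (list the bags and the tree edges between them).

Treewidth 2.
One optimal decomposition is:
Bags: B1 = {3, 4, 8}  B2 = {3, 4, 10}  B3 = {4, 8, 9}  B4 = {4, 5, 9}  B5 = {2, 4, 9}  B6 = {1, 2, 9}  B7 = {4, 6, 8}  B8 = {4, 7, 8}
Tree: B1–B2, B1–B3, B3–B4, B4–B5, B5–B6, B1–B7, B7–B8

Each bag holds 3 vertices, so the decomposition has width 2, which upper-bounds the treewidth. On the other hand G contains the 3-clique {1, 2, 9}. A clique must lie in a single bag of any decomposition, so no decomposition can have width below 2. The upper and lower bounds meet at 2, so that is the treewidth.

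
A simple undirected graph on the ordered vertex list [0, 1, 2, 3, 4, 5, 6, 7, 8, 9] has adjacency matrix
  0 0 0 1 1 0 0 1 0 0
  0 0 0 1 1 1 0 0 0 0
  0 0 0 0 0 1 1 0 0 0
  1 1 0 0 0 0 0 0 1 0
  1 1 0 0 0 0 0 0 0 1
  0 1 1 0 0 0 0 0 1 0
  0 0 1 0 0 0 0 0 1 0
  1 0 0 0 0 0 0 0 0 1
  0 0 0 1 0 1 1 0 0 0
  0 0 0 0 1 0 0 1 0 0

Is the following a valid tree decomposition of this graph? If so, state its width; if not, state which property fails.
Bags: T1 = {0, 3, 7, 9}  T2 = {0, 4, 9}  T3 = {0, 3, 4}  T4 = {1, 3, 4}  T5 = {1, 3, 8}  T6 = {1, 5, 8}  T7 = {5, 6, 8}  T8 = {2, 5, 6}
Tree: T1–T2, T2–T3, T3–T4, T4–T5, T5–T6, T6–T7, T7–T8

A tree decomposition must satisfy three properties: every vertex lies in some bag; for every edge, both endpoints lie together in some bag; and for every vertex, the bags containing it form a connected subtree. Here bags containing vertex 3 are not connected in the tree, so the decomposition is invalid.

No — bags containing vertex 3 are not connected in the tree.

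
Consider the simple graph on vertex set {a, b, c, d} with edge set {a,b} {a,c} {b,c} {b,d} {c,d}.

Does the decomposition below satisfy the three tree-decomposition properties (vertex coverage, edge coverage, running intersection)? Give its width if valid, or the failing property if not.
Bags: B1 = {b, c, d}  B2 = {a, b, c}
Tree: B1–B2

Checking the three conditions: (i) the bags cover all of {a, b, c, d}; (ii) for each edge, some bag contains both endpoints; (iii) the bags containing any fixed vertex form a subtree. All hold, so the decomposition is valid with width 3 − 1 = 2.

Yes; width 2.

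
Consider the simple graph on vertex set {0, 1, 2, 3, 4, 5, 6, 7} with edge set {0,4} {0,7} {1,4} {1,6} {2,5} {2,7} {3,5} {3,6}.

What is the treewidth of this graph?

2

A width-2 tree decomposition is:
Bags: B1 = {2, 3, 5}  B2 = {2, 3, 6}  B3 = {1, 2, 6}  B4 = {1, 2, 4}  B5 = {0, 2, 4}  B6 = {0, 2, 7}
Tree: B1–B2, B2–B3, B3–B4, B4–B5, B5–B6
The largest bag has 3 vertices, giving width 2; this decomposition certifies tw(G) ≤ 2. For the lower bound, G contains the cycle 2–5–3–6–1–4–0–7–2, so G is not a forest; only forests have treewidth ≤ 1, hence tw(G) ≥ 2. The upper and lower bounds meet at 2, so that is the treewidth.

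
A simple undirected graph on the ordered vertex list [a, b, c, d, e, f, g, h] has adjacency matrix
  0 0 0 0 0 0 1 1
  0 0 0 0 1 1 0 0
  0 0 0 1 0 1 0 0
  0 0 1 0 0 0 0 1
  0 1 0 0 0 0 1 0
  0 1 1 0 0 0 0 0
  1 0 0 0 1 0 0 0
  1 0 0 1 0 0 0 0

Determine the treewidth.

A width-2 tree decomposition is:
Bags: B1 = {c, d, f}  B2 = {b, d, f}  B3 = {b, d, e}  B4 = {d, e, g}  B5 = {a, d, g}  B6 = {a, d, h}
Tree: B1–B2, B2–B3, B3–B4, B4–B5, B5–B6
Each bag holds 3 vertices, so the decomposition has width 2, which upper-bounds the treewidth. For the lower bound, G contains the cycle d–c–f–b–e–g–a–h–d, so G is not a forest; only forests have treewidth ≤ 1, hence tw(G) ≥ 2. Combining the bounds, tw(G) = 2.

2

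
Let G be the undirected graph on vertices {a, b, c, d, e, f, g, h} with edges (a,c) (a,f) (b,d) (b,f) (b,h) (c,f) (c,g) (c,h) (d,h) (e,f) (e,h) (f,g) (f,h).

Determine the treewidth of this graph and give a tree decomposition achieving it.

Treewidth 2.
One optimal decomposition is:
Bags: B1 = {a, c, f}  B2 = {c, f, h}  B3 = {c, f, g}  B4 = {b, f, h}  B5 = {b, d, h}  B6 = {e, f, h}
Tree: B1–B2, B1–B3, B2–B4, B4–B5, B2–B6

Each bag holds 3 vertices, so the decomposition has width 2, which upper-bounds the treewidth. For the lower bound, the 3 vertices {b, d, h} are pairwise adjacent, and any tree decomposition puts a clique entirely inside one bag — forcing width ≥ 2. Combining the bounds, tw(G) = 2.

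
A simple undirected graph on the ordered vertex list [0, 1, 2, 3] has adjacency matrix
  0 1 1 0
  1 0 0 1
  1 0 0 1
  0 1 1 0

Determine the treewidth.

2

A width-2 tree decomposition is:
Bags: B1 = {0, 2, 3}  B2 = {0, 1, 3}
Tree: B1–B2
Every bag has size at most 3, so the width is 3 − 1 = 2 and tw(G) ≤ 2. The edges 3–2–0–1–3 form a cycle, so G is not a tree and its treewidth is at least 2. Hence tw(G) = 2 exactly.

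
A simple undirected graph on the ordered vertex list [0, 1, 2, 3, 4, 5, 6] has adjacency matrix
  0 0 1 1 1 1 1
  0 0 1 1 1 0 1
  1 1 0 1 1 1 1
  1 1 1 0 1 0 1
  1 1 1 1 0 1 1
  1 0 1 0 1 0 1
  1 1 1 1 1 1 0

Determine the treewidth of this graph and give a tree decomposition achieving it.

Treewidth 4.
One such decomposition:
Bags: B1 = {1, 2, 3, 4, 6}  B2 = {0, 2, 3, 4, 6}  B3 = {0, 2, 4, 5, 6}
Tree: B1–B2, B2–B3

The largest bag has 5 vertices, giving width 4; this decomposition certifies tw(G) ≤ 4. Conversely, {0, 2, 3, 4, 6} is a clique of size 5, and the vertices of any clique must share a bag in every tree decomposition; so some bag has ≥ 5 vertices and tw(G) ≥ 4. Therefore the treewidth is 4.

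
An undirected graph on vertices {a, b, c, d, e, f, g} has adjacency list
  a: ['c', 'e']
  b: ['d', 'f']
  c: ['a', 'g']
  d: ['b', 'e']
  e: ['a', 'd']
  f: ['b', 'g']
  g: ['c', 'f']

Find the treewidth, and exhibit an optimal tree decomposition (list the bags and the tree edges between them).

Each bag holds 3 vertices, so the decomposition has width 2, which upper-bounds the treewidth. The edges b–f–g–c–a–e–d–b form a cycle, so G is not a tree and its treewidth is at least 2. Hence tw(G) = 2 exactly.

Treewidth 2.
Bags: B1 = {b, f, g}  B2 = {b, c, g}  B3 = {a, b, c}  B4 = {a, b, e}  B5 = {b, d, e}
Tree: B1–B2, B2–B3, B3–B4, B4–B5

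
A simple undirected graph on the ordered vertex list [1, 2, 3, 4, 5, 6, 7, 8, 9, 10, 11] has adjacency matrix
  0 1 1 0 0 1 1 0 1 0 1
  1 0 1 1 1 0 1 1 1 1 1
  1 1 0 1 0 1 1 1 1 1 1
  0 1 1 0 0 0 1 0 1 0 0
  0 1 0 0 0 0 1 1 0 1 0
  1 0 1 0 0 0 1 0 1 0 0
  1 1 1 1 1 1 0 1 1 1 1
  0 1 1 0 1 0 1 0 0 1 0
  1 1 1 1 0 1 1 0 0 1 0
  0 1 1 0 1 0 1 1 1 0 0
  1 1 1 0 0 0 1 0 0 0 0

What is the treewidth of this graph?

A width-4 tree decomposition is:
Bags: B1 = {1, 2, 3, 7, 9}  B2 = {2, 3, 7, 9, 10}  B3 = {2, 3, 7, 8, 10}  B4 = {1, 3, 6, 7, 9}  B5 = {2, 5, 7, 8, 10}  B6 = {1, 2, 3, 7, 11}  B7 = {2, 3, 4, 7, 9}
Tree: B1–B2, B2–B3, B1–B4, B3–B5, B1–B6, B1–B7
The largest bag has 5 vertices, giving width 4; this decomposition certifies tw(G) ≤ 4. For the lower bound, the 5 vertices {2, 3, 7, 8, 10} are pairwise adjacent, and any tree decomposition puts a clique entirely inside one bag — forcing width ≥ 4. The upper and lower bounds meet at 4, so that is the treewidth.

4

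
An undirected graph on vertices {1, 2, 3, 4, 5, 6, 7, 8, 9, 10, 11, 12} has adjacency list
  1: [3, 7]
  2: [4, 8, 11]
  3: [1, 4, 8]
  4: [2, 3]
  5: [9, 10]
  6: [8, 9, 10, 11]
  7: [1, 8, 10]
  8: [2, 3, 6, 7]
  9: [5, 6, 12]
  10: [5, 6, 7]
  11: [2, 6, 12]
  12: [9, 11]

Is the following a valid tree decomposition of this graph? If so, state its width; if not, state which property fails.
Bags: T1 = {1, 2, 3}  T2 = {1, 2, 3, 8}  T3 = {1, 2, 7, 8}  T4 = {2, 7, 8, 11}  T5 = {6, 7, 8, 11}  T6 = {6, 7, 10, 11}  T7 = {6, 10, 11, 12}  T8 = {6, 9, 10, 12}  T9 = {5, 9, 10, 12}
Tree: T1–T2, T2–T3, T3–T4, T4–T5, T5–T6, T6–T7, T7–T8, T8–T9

No — vertex 4 appears in no bag.

A tree decomposition must satisfy three properties: every vertex lies in some bag; for every edge, both endpoints lie together in some bag; and for every vertex, the bags containing it form a connected subtree. Here vertex 4 appears in no bag, so the decomposition is invalid.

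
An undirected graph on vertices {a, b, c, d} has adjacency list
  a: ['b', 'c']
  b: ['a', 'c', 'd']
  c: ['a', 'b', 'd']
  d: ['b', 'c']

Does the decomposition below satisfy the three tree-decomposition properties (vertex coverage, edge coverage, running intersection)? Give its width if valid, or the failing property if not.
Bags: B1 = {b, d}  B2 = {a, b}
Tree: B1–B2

No — vertex c appears in no bag.

A tree decomposition must satisfy three properties: every vertex lies in some bag; for every edge, both endpoints lie together in some bag; and for every vertex, the bags containing it form a connected subtree. Here vertex c appears in no bag, so the decomposition is invalid.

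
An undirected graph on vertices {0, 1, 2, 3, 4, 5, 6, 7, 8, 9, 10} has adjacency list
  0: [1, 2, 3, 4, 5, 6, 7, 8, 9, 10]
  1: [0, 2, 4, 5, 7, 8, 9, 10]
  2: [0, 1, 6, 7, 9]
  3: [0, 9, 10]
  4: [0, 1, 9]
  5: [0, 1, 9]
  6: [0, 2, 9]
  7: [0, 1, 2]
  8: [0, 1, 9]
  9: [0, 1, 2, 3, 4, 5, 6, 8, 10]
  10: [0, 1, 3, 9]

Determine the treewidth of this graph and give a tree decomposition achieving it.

The largest bag has 4 vertices, giving width 3; this decomposition certifies tw(G) ≤ 3. Conversely, {0, 1, 2, 9} is a clique of size 4, and the vertices of any clique must share a bag in every tree decomposition; so some bag has ≥ 4 vertices and tw(G) ≥ 3. Combining the bounds, tw(G) = 3.

Treewidth 3.
One optimal decomposition is:
Bags: B1 = {0, 1, 2, 9}  B2 = {0, 1, 9, 10}  B3 = {0, 1, 4, 9}  B4 = {0, 1, 2, 7}  B5 = {0, 2, 6, 9}  B6 = {0, 1, 5, 9}  B7 = {0, 3, 9, 10}  B8 = {0, 1, 8, 9}
Tree: B1–B2, B2–B3, B1–B4, B1–B5, B2–B6, B2–B7, B3–B8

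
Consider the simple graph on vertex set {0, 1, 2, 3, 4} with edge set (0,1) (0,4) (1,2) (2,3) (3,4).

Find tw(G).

2

A width-2 tree decomposition is:
Bags: B1 = {0, 1, 4}  B2 = {1, 3, 4}  B3 = {1, 2, 3}
Tree: B1–B2, B2–B3
The largest bag has 3 vertices, giving width 2; this decomposition certifies tw(G) ≤ 2. For the lower bound, G contains the cycle 1–0–4–3–2–1, so G is not a forest; only forests have treewidth ≤ 1, hence tw(G) ≥ 2. Hence tw(G) = 2 exactly.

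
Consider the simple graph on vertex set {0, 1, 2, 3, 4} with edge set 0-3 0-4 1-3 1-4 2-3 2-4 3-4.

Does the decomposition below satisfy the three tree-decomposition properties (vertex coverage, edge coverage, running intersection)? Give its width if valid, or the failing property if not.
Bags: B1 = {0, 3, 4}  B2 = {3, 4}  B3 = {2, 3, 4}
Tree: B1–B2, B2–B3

A tree decomposition must satisfy three properties: every vertex lies in some bag; for every edge, both endpoints lie together in some bag; and for every vertex, the bags containing it form a connected subtree. Here vertex 1 appears in no bag, so the decomposition is invalid.

No — vertex 1 appears in no bag.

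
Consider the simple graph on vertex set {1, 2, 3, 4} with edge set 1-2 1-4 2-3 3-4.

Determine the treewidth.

A width-2 tree decomposition is:
Bags: B1 = {1, 2, 4}  B2 = {2, 3, 4}
Tree: B1–B2
The largest bag has 3 vertices, giving width 2; this decomposition certifies tw(G) ≤ 2. The edges 4–1–2–3–4 form a cycle, so G is not a tree and its treewidth is at least 2. Therefore the treewidth is 2.

2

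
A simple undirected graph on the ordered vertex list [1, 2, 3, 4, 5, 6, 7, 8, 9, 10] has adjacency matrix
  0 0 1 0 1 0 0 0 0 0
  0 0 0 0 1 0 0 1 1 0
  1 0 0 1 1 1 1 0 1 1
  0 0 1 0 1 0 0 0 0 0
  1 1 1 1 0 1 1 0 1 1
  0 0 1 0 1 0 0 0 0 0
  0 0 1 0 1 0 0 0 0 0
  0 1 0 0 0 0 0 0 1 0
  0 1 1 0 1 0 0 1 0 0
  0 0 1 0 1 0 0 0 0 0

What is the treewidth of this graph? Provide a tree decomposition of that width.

Each bag holds 3 vertices, so the decomposition has width 2, which upper-bounds the treewidth. Conversely, {2, 8, 9} is a clique of size 3, and the vertices of any clique must share a bag in every tree decomposition; so some bag has ≥ 3 vertices and tw(G) ≥ 2. Combining the bounds, tw(G) = 2.

Treewidth 2.
Bags: B1 = {3, 5, 6}  B2 = {3, 5, 9}  B3 = {3, 5, 7}  B4 = {3, 5, 10}  B5 = {2, 5, 9}  B6 = {1, 3, 5}  B7 = {2, 8, 9}  B8 = {3, 4, 5}
Tree: B1–B2, B2–B3, B3–B4, B2–B5, B1–B6, B5–B7, B4–B8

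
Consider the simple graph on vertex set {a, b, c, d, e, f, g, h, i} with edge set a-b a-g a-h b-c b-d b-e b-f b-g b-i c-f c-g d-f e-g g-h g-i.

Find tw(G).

A width-2 tree decomposition is:
Bags: B1 = {b, c, g}  B2 = {b, c, f}  B3 = {b, g, i}  B4 = {b, e, g}  B5 = {a, b, g}  B6 = {b, d, f}  B7 = {a, g, h}
Tree: B1–B2, B1–B3, B1–B4, B1–B5, B2–B6, B5–B7
Each bag holds 3 vertices, so the decomposition has width 2, which upper-bounds the treewidth. For the lower bound, the 3 vertices {a, g, h} are pairwise adjacent, and any tree decomposition puts a clique entirely inside one bag — forcing width ≥ 2. Combining the bounds, tw(G) = 2.

2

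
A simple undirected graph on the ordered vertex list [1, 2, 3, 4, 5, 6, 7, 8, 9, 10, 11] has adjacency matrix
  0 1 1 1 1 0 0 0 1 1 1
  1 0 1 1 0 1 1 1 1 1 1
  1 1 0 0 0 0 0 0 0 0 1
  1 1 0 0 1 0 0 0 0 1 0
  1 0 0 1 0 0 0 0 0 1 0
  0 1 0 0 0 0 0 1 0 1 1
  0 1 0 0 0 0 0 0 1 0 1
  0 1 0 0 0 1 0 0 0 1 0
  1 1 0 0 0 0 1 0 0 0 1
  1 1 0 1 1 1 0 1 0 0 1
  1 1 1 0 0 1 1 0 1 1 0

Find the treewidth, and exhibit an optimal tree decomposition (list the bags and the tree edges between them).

Treewidth 3.
Bags: B1 = {1, 2, 10, 11}  B2 = {1, 2, 9, 11}  B3 = {1, 2, 3, 11}  B4 = {1, 2, 4, 10}  B5 = {2, 6, 10, 11}  B6 = {2, 7, 9, 11}  B7 = {2, 6, 8, 10}  B8 = {1, 4, 5, 10}
Tree: B1–B2, B1–B3, B1–B4, B1–B5, B2–B6, B5–B7, B4–B8

Each bag holds 4 vertices, so the decomposition has width 3, which upper-bounds the treewidth. For the lower bound, the 4 vertices {2, 6, 8, 10} are pairwise adjacent, and any tree decomposition puts a clique entirely inside one bag — forcing width ≥ 3. Therefore the treewidth is 3.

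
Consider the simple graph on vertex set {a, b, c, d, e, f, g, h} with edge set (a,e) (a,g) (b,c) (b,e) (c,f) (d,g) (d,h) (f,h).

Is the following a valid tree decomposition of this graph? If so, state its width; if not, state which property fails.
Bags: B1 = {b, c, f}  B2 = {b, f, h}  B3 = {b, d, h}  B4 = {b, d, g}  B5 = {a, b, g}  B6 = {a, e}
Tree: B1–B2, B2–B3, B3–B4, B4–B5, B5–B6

A tree decomposition must satisfy three properties: every vertex lies in some bag; for every edge, both endpoints lie together in some bag; and for every vertex, the bags containing it form a connected subtree. Here edge (b,e) lies in no bag, so the decomposition is invalid.

No — edge (b,e) lies in no bag.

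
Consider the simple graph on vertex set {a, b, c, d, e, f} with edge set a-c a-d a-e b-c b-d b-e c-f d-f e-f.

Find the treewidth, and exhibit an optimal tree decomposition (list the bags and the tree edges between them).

Treewidth 3.
One optimal decomposition is:
Bags: B1 = {a, b, c, f}  B2 = {a, b, e, f}  B3 = {a, b, d, f}
Tree: B1–B2, B2–B3

Each bag holds 4 vertices, so the decomposition has width 3, which upper-bounds the treewidth. For the lower bound: the 4 vertex sets {c,f}, {b,e}, {a}, {d} are disjoint, each induces a connected subgraph, and every pair is joined by at least one edge of G. Contracting each set to a single vertex therefore yields K_{4} as a minor, and since treewidth is minor-monotone, tw(G) ≥ tw(K_{4}) = 3. The upper and lower bounds meet at 3, so that is the treewidth.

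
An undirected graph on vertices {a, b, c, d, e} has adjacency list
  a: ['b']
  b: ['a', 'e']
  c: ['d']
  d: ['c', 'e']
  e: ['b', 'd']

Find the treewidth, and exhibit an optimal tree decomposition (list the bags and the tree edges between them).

Treewidth 1.
One such decomposition:
Bags: B1 = {a, b}  B2 = {b, e}  B3 = {d, e}  B4 = {c, d}
Tree: B1–B2, B2–B3, B3–B4

Every bag has size at most 2, so the width is 2 − 1 = 1 and tw(G) ≤ 1. Since G has at least one edge (e.g. a–b), it is not an edgeless graph, so tw(G) ≥ 1. The upper and lower bounds meet at 1, so that is the treewidth.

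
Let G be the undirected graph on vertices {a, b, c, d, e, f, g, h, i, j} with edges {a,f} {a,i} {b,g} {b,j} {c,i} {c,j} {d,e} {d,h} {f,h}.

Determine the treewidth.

1

A width-1 tree decomposition is:
Bags: B1 = {b, g}  B2 = {b, j}  B3 = {c, j}  B4 = {c, i}  B5 = {a, i}  B6 = {a, f}  B7 = {f, h}  B8 = {d, h}  B9 = {d, e}
Tree: B1–B2, B2–B3, B3–B4, B4–B5, B5–B6, B6–B7, B7–B8, B8–B9
Every bag has size at most 2, so the width is 2 − 1 = 1 and tw(G) ≤ 1. G has an edge, so its treewidth is at least 1. Therefore the treewidth is 1.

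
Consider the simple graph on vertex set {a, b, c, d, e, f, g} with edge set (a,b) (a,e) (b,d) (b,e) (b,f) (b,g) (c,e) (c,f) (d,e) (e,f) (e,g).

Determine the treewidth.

2

A width-2 tree decomposition is:
Bags: B1 = {b, e, f}  B2 = {b, d, e}  B3 = {c, e, f}  B4 = {a, b, e}  B5 = {b, e, g}
Tree: B1–B2, B1–B3, B2–B4, B1–B5
Each bag holds 3 vertices, so the decomposition has width 2, which upper-bounds the treewidth. Conversely, {c, e, f} is a clique of size 3, and the vertices of any clique must share a bag in every tree decomposition; so some bag has ≥ 3 vertices and tw(G) ≥ 2. Combining the bounds, tw(G) = 2.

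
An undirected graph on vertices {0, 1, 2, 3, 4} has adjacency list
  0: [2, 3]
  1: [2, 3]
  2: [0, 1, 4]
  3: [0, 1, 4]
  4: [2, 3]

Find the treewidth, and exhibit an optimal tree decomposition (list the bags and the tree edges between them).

Treewidth 2.
Bags: B1 = {0, 2, 3}  B2 = {1, 2, 3}  B3 = {2, 3, 4}
Tree: B1–B2, B2–B3

The largest bag has 3 vertices, giving width 2; this decomposition certifies tw(G) ≤ 2. The edges 0–3–1–2–0 form a cycle, so G is not a tree and its treewidth is at least 2. The upper and lower bounds meet at 2, so that is the treewidth.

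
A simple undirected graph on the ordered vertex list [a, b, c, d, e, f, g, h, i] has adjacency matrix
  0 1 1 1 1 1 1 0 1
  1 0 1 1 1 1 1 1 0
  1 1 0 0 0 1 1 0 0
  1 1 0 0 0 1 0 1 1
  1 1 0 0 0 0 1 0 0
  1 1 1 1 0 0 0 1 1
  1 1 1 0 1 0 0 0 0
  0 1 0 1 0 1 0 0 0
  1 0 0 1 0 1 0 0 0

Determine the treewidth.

A width-3 tree decomposition is:
Bags: B1 = {a, d, f, i}  B2 = {a, b, d, f}  B3 = {b, d, f, h}  B4 = {a, b, c, f}  B5 = {a, b, c, g}  B6 = {a, b, e, g}
Tree: B1–B2, B2–B3, B2–B4, B4–B5, B5–B6
Each bag holds 4 vertices, so the decomposition has width 3, which upper-bounds the treewidth. On the other hand G contains the 4-clique {b, d, f, h}. A clique must lie in a single bag of any decomposition, so no decomposition can have width below 3. Combining the bounds, tw(G) = 3.

3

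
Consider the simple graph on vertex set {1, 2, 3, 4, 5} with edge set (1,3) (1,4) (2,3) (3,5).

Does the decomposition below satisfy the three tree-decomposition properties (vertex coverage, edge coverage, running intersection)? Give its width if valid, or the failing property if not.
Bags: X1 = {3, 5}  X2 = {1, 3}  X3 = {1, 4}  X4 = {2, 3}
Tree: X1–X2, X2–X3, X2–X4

Checking the three conditions: (i) the bags cover all of {1, 2, 3, 4, 5}; (ii) for each edge, some bag contains both endpoints; (iii) the bags containing any fixed vertex form a subtree. All hold, so the decomposition is valid with width 2 − 1 = 1.

Yes; width 1.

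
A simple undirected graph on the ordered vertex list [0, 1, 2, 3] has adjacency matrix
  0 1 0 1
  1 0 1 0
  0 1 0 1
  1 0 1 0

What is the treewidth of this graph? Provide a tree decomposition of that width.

The largest bag has 3 vertices, giving width 2; this decomposition certifies tw(G) ≤ 2. The edges 3–0–1–2–3 form a cycle, so G is not a tree and its treewidth is at least 2. Combining the bounds, tw(G) = 2.

Treewidth 2.
One optimal decomposition is:
Bags: B1 = {0, 1, 3}  B2 = {1, 2, 3}
Tree: B1–B2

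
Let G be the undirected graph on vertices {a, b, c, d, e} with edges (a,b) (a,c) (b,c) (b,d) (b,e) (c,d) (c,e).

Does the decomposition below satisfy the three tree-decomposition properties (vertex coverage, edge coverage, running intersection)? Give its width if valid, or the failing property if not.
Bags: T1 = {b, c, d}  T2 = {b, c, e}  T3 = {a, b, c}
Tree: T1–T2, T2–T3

Every vertex of G appears in some bag (union = {a, b, c, d, e}); every edge is covered by a bag; and for each vertex v the set of bags containing v is connected in the bag tree. The decomposition is therefore valid. The largest bag has 3 vertices, so the width is 2.

Yes; width 2.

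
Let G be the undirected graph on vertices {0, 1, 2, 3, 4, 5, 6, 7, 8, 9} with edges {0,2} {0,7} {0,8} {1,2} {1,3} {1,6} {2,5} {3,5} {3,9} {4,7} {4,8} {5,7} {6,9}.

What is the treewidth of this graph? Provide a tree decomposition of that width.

The largest bag has 3 vertices, giving width 2; this decomposition certifies tw(G) ≤ 2. For the lower bound, G contains the cycle 8–4–7–0–8, so G is not a forest; only forests have treewidth ≤ 1, hence tw(G) ≥ 2. Hence tw(G) = 2 exactly.

Treewidth 2.
One such decomposition:
Bags: B1 = {0, 4, 8}  B2 = {0, 4, 7}  B3 = {0, 2, 7}  B4 = {2, 5, 7}  B5 = {1, 2, 5}  B6 = {1, 3, 5}  B7 = {1, 3, 6}  B8 = {3, 6, 9}
Tree: B1–B2, B2–B3, B3–B4, B4–B5, B5–B6, B6–B7, B7–B8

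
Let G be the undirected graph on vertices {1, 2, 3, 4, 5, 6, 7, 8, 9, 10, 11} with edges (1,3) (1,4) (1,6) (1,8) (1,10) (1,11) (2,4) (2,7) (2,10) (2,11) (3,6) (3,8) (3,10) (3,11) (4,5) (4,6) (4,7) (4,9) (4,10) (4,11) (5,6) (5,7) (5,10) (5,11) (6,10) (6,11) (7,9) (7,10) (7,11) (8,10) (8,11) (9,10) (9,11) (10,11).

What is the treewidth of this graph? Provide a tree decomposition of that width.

The largest bag has 5 vertices, giving width 4; this decomposition certifies tw(G) ≤ 4. Conversely, {1, 3, 8, 10, 11} is a clique of size 5, and the vertices of any clique must share a bag in every tree decomposition; so some bag has ≥ 5 vertices and tw(G) ≥ 4. Therefore the treewidth is 4.

Treewidth 4.
Bags: B1 = {4, 5, 6, 10, 11}  B2 = {1, 4, 6, 10, 11}  B3 = {1, 3, 6, 10, 11}  B4 = {4, 5, 7, 10, 11}  B5 = {2, 4, 7, 10, 11}  B6 = {1, 3, 8, 10, 11}  B7 = {4, 7, 9, 10, 11}
Tree: B1–B2, B2–B3, B1–B4, B4–B5, B3–B6, B4–B7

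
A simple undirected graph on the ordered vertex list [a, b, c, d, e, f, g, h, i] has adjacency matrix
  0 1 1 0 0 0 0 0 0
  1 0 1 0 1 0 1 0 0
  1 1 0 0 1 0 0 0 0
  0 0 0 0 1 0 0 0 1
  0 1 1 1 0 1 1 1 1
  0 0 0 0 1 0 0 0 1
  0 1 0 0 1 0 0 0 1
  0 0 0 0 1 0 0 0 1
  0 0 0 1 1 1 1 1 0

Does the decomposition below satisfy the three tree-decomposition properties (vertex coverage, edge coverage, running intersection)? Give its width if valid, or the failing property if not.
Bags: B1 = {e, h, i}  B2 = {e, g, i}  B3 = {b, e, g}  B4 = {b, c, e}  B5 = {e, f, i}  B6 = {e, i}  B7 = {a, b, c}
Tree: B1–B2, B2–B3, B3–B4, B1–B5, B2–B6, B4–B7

A tree decomposition must satisfy three properties: every vertex lies in some bag; for every edge, both endpoints lie together in some bag; and for every vertex, the bags containing it form a connected subtree. Here vertex d appears in no bag, so the decomposition is invalid.

No — vertex d appears in no bag.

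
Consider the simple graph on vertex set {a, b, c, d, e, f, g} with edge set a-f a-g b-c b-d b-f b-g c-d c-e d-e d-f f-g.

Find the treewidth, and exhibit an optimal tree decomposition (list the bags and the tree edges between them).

The largest bag has 3 vertices, giving width 2; this decomposition certifies tw(G) ≤ 2. Conversely, {c, d, e} is a clique of size 3, and the vertices of any clique must share a bag in every tree decomposition; so some bag has ≥ 3 vertices and tw(G) ≥ 2. Combining the bounds, tw(G) = 2.

Treewidth 2.
One optimal decomposition is:
Bags: B1 = {a, f, g}  B2 = {b, f, g}  B3 = {b, d, f}  B4 = {b, c, d}  B5 = {c, d, e}
Tree: B1–B2, B2–B3, B3–B4, B4–B5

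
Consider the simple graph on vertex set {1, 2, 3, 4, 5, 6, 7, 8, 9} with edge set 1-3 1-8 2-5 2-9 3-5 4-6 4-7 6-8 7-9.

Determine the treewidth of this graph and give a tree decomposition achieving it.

The largest bag has 3 vertices, giving width 2; this decomposition certifies tw(G) ≤ 2. Since 3–1–8–6–4–7–9–2–5–3 is a cycle in G, G is not acyclic. Forests are exactly the graphs of treewidth ≤ 1, so tw(G) ≥ 2. The upper and lower bounds meet at 2, so that is the treewidth.

Treewidth 2.
One optimal decomposition is:
Bags: B1 = {1, 3, 8}  B2 = {3, 6, 8}  B3 = {3, 4, 6}  B4 = {3, 4, 7}  B5 = {3, 7, 9}  B6 = {2, 3, 9}  B7 = {2, 3, 5}
Tree: B1–B2, B2–B3, B3–B4, B4–B5, B5–B6, B6–B7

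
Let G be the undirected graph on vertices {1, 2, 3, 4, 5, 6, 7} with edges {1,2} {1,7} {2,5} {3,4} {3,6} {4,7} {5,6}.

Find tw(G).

A width-2 tree decomposition is:
Bags: B1 = {3, 4, 7}  B2 = {3, 6, 7}  B3 = {5, 6, 7}  B4 = {2, 5, 7}  B5 = {1, 2, 7}
Tree: B1–B2, B2–B3, B3–B4, B4–B5
Every bag has size at most 3, so the width is 3 − 1 = 2 and tw(G) ≤ 2. The edges 7–4–3–6–5–2–1–7 form a cycle, so G is not a tree and its treewidth is at least 2. The upper and lower bounds meet at 2, so that is the treewidth.

2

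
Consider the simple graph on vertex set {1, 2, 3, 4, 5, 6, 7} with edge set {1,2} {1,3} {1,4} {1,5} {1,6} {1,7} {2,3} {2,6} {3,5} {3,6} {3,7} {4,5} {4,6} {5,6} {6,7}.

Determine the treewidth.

A width-3 tree decomposition is:
Bags: B1 = {1, 3, 5, 6}  B2 = {1, 2, 3, 6}  B3 = {1, 3, 6, 7}  B4 = {1, 4, 5, 6}
Tree: B1–B2, B1–B3, B1–B4
Every bag has size at most 4, so the width is 4 − 1 = 3 and tw(G) ≤ 3. Conversely, {1, 2, 3, 6} is a clique of size 4, and the vertices of any clique must share a bag in every tree decomposition; so some bag has ≥ 4 vertices and tw(G) ≥ 3. The upper and lower bounds meet at 3, so that is the treewidth.

3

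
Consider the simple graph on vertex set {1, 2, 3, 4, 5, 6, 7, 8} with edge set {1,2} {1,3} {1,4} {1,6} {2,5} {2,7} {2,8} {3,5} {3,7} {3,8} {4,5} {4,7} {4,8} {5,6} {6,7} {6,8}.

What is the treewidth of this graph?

A width-4 tree decomposition is:
Bags: B1 = {2, 3, 4, 6, 7}  B2 = {1, 2, 3, 4, 6}  B3 = {2, 3, 4, 6, 8}  B4 = {2, 3, 4, 5, 6}
Tree: B1–B2, B2–B3, B3–B4
The largest bag has 5 vertices, giving width 4; this decomposition certifies tw(G) ≤ 4. For the lower bound: the 5 vertex sets {4,7}, {1,6}, {2,8}, {3}, {5} are disjoint, each induces a connected subgraph, and every pair is joined by at least one edge of G. Contracting each set to a single vertex therefore yields K_{5} as a minor, and since treewidth is minor-monotone, tw(G) ≥ tw(K_{5}) = 4. Therefore the treewidth is 4.

4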